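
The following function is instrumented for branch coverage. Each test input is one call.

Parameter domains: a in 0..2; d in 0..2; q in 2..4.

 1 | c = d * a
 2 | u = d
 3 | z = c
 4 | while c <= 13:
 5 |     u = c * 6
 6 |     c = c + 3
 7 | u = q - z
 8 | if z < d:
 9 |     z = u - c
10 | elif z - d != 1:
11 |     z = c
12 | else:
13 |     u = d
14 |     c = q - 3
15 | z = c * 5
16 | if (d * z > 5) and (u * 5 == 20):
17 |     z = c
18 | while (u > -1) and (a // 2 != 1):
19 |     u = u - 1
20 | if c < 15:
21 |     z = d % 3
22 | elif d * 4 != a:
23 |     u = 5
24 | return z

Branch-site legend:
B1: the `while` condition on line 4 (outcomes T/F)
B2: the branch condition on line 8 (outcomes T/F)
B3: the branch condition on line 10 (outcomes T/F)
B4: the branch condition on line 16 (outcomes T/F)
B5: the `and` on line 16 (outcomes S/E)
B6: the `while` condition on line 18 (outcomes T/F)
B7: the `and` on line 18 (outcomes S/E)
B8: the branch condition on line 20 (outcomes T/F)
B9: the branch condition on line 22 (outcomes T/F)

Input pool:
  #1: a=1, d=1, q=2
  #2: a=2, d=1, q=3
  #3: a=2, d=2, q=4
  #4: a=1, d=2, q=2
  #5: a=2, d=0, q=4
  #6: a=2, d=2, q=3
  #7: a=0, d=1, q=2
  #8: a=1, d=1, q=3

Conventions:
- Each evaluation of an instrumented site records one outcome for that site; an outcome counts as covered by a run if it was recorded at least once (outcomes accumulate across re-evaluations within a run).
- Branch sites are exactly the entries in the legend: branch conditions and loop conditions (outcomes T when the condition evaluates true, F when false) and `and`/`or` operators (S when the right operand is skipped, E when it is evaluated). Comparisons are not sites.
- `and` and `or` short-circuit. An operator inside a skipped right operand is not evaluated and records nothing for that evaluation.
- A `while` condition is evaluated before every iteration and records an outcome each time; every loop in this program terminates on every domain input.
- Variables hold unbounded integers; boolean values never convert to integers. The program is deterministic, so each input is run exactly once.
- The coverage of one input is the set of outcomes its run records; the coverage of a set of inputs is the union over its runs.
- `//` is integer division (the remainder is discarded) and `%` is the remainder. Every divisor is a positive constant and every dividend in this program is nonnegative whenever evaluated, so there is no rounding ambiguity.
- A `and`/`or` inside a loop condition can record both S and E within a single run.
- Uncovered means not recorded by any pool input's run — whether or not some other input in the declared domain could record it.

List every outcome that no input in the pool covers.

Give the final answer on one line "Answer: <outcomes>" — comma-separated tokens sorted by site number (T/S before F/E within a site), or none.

run #1 (a=1, d=1, q=2) runs B1->T, B1->T, B1->T, B1->T, B1->T, B1->F, B2->F, B3->T, B5->E, B4->F, B7->E, B6->T, B7->E, B6->T, ...; records B1=T, B1=F, B2=F, B3=T, B4=F, B5=E, B6=T, B6=F, B7=S, B7=E, B8=F, B9=T
run #2 (a=2, d=1, q=3) runs B1->T, B1->T, B1->T, B1->T, B1->F, B2->F, B3->F, B5->S, B4->F, B7->E, B6->F, B8->T; records B1=T, B1=F, B2=F, B3=F, B4=F, B5=S, B6=F, B7=E, B8=T
run #3 (a=2, d=2, q=4) runs B1->T, B1->T, B1->T, B1->T, B1->F, B2->F, B3->T, B5->E, B4->F, B7->E, B6->F, B8->F, B9->T; records B1=T, B1=F, B2=F, B3=T, B4=F, B5=E, B6=F, B7=E, B8=F, B9=T
run #4 (a=1, d=2, q=2) runs B1->T, B1->T, B1->T, B1->T, B1->F, B2->F, B3->T, B5->E, B4->F, B7->E, B6->T, B7->S, B6->F, B8->T; records B1=T, B1=F, B2=F, B3=T, B4=F, B5=E, B6=T, B6=F, B7=S, B7=E, B8=T
run #5 (a=2, d=0, q=4) runs B1->T, B1->T, B1->T, B1->T, B1->T, B1->F, B2->F, B3->T, B5->S, B4->F, B7->E, B6->F, B8->F, B9->T; records B1=T, B1=F, B2=F, B3=T, B4=F, B5=S, B6=F, B7=E, B8=F, B9=T
run #6 (a=2, d=2, q=3) runs B1->T, B1->T, B1->T, B1->T, B1->F, B2->F, B3->T, B5->E, B4->F, B7->S, B6->F, B8->F, B9->T; records B1=T, B1=F, B2=F, B3=T, B4=F, B5=E, B6=F, B7=S, B8=F, B9=T
run #7 (a=0, d=1, q=2) runs B1->T, B1->T, B1->T, B1->T, B1->T, B1->F, B2->T, B5->E, B4->F, B7->E, B6->T, B7->E, B6->T, B7->E, ...; records B1=T, B1=F, B2=T, B4=F, B5=E, B6=T, B6=F, B7=S, B7=E, B8=F, B9=T
run #8 (a=1, d=1, q=3) runs B1->T, B1->T, B1->T, B1->T, B1->T, B1->F, B2->F, B3->T, B5->E, B4->F, B7->E, B6->T, B7->E, B6->T, ...; records B1=T, B1=F, B2=F, B3=T, B4=F, B5=E, B6=T, B6=F, B7=S, B7=E, B8=F, B9=T
union over the pool: B1=T, B1=F, B2=T, B2=F, B3=T, B3=F, B4=F, B5=S, B5=E, B6=T, B6=F, B7=S, B7=E, B8=T, B8=F, B9=T
uncovered (2 of 18): B4=T, B9=F

Answer: B4=T, B9=F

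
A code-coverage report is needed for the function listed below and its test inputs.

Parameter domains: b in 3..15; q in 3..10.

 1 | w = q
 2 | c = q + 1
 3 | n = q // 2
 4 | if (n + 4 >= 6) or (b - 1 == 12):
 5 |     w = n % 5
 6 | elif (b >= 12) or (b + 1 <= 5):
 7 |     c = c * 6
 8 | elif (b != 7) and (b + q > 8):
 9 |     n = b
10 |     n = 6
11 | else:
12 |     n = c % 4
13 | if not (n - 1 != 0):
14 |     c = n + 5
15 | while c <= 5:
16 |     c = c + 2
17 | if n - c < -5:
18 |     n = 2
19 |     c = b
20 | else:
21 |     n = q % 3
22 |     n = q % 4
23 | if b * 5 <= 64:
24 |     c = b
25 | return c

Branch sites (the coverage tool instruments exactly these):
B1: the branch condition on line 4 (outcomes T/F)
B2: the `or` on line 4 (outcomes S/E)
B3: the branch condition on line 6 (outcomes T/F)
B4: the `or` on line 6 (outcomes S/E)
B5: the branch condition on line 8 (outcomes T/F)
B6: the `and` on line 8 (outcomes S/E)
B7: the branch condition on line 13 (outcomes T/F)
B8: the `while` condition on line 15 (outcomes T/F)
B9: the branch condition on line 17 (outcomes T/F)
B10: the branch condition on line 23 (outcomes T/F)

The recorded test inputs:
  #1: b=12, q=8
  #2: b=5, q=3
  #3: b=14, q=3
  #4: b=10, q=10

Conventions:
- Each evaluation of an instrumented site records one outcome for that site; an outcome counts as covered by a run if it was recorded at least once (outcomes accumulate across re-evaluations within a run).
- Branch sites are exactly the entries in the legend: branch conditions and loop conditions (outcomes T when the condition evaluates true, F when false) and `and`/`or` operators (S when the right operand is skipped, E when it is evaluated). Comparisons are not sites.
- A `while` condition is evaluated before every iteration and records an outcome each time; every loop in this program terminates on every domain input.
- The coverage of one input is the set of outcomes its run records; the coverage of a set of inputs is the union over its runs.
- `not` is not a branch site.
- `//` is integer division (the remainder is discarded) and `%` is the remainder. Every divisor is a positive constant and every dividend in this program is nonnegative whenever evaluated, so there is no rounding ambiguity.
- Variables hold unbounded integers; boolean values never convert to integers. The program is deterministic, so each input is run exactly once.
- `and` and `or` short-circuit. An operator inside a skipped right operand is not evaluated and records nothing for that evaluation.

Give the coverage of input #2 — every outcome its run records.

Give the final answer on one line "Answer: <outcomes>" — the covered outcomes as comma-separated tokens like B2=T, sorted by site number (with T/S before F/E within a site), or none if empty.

Running input #2 (b=5, q=3), event by event:
  B2->E, B1->F, B4->E, B3->F, B6->E, B5->F, B7->F, B8->T, B8->F, B9->T
  B10->T
distinct outcomes covered: B1=F, B2=E, B3=F, B4=E, B5=F, B6=E, B7=F, B8=T, B8=F, B9=T, B10=T

Answer: B1=F, B2=E, B3=F, B4=E, B5=F, B6=E, B7=F, B8=T, B8=F, B9=T, B10=T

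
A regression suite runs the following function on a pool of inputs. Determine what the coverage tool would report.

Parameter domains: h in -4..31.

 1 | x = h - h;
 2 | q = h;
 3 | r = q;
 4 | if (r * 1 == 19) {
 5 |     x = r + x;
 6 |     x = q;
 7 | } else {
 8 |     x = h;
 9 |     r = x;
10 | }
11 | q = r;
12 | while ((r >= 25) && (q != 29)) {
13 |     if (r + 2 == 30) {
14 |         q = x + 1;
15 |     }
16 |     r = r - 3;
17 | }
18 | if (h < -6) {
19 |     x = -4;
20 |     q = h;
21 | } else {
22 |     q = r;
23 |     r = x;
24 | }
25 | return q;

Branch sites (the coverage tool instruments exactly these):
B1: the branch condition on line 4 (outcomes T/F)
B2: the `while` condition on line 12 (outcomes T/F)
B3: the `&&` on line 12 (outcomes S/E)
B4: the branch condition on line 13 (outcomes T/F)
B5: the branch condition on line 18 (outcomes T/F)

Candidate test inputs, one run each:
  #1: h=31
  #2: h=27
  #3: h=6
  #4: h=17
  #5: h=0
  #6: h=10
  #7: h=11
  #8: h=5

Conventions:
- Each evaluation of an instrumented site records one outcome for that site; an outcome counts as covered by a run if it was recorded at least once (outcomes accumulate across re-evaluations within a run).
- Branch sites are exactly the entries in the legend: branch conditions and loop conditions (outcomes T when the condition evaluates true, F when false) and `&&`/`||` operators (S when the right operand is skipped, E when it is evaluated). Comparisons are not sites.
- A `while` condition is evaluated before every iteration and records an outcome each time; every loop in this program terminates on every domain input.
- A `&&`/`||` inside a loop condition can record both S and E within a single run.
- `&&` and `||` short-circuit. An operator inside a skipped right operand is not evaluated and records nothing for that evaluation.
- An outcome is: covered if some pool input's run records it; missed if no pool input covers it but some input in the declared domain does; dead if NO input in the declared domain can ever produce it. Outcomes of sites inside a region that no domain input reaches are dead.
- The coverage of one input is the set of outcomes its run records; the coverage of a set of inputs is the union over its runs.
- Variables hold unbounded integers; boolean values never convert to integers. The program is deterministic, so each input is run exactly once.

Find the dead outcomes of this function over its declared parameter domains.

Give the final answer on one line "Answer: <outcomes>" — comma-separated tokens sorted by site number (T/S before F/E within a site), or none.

exhaustive pass over the 36-input domain:
  B5=T: zero occurrences over every domain input -> dead
  reachable outcomes have witnesses, e.g. B1=T (e.g. h=19), B1=F (e.g. h=-4), B2=T (e.g. h=25), B2=F (e.g. h=-4)

Answer: B5=T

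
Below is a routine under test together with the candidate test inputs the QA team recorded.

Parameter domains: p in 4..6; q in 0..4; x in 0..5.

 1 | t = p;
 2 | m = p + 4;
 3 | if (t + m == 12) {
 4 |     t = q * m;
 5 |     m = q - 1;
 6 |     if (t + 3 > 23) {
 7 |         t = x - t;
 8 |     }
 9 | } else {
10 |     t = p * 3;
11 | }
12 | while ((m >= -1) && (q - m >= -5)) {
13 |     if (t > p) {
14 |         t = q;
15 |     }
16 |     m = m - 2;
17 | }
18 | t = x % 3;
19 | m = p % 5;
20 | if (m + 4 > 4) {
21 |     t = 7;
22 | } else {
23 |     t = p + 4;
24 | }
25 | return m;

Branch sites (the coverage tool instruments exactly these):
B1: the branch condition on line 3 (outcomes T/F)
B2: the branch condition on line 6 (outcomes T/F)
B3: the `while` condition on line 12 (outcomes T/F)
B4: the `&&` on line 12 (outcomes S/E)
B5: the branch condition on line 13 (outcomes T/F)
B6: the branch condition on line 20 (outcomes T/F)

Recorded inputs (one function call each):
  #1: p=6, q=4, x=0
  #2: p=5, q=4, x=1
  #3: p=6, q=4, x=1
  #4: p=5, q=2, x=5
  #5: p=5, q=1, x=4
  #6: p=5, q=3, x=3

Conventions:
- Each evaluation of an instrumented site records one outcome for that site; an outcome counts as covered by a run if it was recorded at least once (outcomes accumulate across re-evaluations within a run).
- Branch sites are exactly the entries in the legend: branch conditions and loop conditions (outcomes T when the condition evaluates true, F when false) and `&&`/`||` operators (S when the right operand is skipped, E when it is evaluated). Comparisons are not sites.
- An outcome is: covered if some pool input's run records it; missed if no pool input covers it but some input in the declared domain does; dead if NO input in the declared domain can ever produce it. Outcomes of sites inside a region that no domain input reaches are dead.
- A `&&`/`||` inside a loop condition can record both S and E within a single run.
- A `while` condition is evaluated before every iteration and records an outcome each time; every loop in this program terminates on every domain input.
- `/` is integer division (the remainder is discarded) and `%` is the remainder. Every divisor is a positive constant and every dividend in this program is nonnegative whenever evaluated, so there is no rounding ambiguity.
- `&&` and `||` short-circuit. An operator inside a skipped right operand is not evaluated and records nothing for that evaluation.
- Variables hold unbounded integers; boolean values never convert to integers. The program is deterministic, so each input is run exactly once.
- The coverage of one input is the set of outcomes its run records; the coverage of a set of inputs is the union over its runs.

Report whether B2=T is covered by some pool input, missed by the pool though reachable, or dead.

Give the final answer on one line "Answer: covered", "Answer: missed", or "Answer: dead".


no pool input records B2=T
but domain input (p=4, q=3, x=0) does record it -> reachable, so missed
Answer: missed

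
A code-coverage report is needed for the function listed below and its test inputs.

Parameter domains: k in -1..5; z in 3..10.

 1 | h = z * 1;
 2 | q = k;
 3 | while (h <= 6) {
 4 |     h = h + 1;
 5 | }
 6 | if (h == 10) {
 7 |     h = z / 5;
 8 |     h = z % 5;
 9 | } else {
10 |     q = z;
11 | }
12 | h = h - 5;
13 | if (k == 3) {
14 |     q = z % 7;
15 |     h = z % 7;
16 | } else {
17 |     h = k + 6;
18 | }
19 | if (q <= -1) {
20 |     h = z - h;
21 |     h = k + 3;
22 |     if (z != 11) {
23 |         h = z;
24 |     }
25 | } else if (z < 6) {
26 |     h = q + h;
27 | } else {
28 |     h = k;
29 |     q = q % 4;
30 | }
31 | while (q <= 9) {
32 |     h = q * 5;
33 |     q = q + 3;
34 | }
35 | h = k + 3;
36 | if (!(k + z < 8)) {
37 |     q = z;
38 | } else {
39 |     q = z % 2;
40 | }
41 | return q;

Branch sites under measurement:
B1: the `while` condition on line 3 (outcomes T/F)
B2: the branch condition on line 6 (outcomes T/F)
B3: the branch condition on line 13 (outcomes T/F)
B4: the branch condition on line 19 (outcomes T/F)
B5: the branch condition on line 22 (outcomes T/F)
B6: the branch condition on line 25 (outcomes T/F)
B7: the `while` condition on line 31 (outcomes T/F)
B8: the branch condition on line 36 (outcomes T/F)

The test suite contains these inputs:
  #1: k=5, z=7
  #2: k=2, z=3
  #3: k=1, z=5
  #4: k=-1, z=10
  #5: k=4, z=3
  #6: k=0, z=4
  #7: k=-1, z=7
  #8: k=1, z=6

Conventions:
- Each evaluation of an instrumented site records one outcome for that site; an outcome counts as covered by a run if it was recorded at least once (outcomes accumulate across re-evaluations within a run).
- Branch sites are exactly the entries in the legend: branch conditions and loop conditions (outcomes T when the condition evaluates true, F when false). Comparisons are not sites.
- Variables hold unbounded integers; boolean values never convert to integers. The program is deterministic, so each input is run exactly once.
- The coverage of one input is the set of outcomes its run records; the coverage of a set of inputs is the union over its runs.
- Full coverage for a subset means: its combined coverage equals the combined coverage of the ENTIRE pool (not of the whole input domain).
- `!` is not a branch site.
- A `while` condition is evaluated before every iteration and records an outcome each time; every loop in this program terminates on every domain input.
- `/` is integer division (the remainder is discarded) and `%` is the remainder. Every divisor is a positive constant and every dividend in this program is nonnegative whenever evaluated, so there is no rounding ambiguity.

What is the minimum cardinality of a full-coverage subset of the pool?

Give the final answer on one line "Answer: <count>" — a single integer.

test 1 (k=5, z=7) fires B1->F, B2->F, B3->F, B4->F, B6->F, B7->T, B7->T, B7->T, B7->F, B8->T; hits B1=F, B2=F, B3=F, B4=F, B6=F, B7=T, B7=F, B8=T
test 2 (k=2, z=3) fires B1->T, B1->T, B1->T, B1->T, B1->F, B2->F, B3->F, B4->F, B6->T, B7->T, B7->T, B7->T, B7->F, B8->F; hits B1=T, B1=F, B2=F, B3=F, B4=F, B6=T, B7=T, B7=F, B8=F
test 3 (k=1, z=5) fires B1->T, B1->T, B1->F, B2->F, B3->F, B4->F, B6->T, B7->T, B7->T, B7->F, B8->F; hits B1=T, B1=F, B2=F, B3=F, B4=F, B6=T, B7=T, B7=F, B8=F
test 4 (k=-1, z=10) fires B1->F, B2->T, B3->F, B4->T, B5->T, B7->T, B7->T, B7->T, B7->T, B7->F, B8->T; hits B1=F, B2=T, B3=F, B4=T, B5=T, B7=T, B7=F, B8=T
test 5 (k=4, z=3) fires B1->T, B1->T, B1->T, B1->T, B1->F, B2->F, B3->F, B4->F, B6->T, B7->T, B7->T, B7->T, B7->F, B8->F; hits B1=T, B1=F, B2=F, B3=F, B4=F, B6=T, B7=T, B7=F, B8=F
test 6 (k=0, z=4) fires B1->T, B1->T, B1->T, B1->F, B2->F, B3->F, B4->F, B6->T, B7->T, B7->T, B7->F, B8->F; hits B1=T, B1=F, B2=F, B3=F, B4=F, B6=T, B7=T, B7=F, B8=F
test 7 (k=-1, z=7) fires B1->F, B2->F, B3->F, B4->F, B6->F, B7->T, B7->T, B7->T, B7->F, B8->F; hits B1=F, B2=F, B3=F, B4=F, B6=F, B7=T, B7=F, B8=F
test 8 (k=1, z=6) fires B1->T, B1->F, B2->F, B3->F, B4->F, B6->F, B7->T, B7->T, B7->T, B7->F, B8->F; hits B1=T, B1=F, B2=F, B3=F, B4=F, B6=F, B7=T, B7=F, B8=F
union over all inputs: B1=T, B1=F, B2=T, B2=F, B3=F, B4=T, B4=F, B5=T, B6=T, B6=F, B7=T, B7=F, B8=T, B8=F (14 outcomes)
every size-1 subset falls short of the 14 outcomes (best: 9/14)
every size-2 subset falls short of the 14 outcomes (best: 13/14)
the canonical winner is {1, 2, 4}: size 3, full 14-outcome coverage, earliest index list among size-3 covers

Answer: 3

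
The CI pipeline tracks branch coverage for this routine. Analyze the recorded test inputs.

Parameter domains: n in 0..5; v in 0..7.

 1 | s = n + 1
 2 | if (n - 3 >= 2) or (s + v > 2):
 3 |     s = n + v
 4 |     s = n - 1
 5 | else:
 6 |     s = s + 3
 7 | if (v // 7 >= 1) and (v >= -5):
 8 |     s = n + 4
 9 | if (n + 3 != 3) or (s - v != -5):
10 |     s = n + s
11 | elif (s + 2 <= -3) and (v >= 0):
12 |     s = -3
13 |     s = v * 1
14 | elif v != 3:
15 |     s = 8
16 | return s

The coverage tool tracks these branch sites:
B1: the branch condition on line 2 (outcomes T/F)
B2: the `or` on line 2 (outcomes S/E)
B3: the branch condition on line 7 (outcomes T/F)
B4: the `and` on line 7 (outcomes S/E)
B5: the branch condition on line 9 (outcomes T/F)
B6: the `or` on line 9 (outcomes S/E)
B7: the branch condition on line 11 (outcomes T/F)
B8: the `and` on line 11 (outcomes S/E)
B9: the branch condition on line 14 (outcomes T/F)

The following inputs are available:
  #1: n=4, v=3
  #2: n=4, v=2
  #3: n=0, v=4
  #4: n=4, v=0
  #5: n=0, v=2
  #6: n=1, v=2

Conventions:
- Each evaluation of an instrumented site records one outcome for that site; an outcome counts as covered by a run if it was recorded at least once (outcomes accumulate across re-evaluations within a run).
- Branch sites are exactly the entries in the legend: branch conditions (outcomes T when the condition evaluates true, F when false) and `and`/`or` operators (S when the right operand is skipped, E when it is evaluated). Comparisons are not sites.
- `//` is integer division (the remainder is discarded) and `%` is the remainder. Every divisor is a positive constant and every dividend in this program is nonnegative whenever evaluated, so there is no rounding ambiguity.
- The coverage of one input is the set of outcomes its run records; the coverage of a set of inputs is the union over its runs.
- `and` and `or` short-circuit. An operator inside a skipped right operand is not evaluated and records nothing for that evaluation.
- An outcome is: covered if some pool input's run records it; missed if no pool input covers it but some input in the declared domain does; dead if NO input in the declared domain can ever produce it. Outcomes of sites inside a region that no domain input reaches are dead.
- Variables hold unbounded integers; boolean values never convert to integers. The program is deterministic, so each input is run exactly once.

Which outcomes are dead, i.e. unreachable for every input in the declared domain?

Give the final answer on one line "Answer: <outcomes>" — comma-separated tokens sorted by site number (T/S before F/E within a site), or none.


sweeping the full domain (48 inputs) for each outcome:
  B7=T: unreachable across the whole domain -> dead
  B8=E: unreachable across the whole domain -> dead
  B9=F: unreachable across the whole domain -> dead
  reachable outcomes have witnesses, e.g. B1=T (e.g. n=0, v=2), B1=F (e.g. n=0, v=0), B2=S (e.g. n=5, v=0), B2=E (e.g. n=0, v=0)
Answer: B7=T, B8=E, B9=F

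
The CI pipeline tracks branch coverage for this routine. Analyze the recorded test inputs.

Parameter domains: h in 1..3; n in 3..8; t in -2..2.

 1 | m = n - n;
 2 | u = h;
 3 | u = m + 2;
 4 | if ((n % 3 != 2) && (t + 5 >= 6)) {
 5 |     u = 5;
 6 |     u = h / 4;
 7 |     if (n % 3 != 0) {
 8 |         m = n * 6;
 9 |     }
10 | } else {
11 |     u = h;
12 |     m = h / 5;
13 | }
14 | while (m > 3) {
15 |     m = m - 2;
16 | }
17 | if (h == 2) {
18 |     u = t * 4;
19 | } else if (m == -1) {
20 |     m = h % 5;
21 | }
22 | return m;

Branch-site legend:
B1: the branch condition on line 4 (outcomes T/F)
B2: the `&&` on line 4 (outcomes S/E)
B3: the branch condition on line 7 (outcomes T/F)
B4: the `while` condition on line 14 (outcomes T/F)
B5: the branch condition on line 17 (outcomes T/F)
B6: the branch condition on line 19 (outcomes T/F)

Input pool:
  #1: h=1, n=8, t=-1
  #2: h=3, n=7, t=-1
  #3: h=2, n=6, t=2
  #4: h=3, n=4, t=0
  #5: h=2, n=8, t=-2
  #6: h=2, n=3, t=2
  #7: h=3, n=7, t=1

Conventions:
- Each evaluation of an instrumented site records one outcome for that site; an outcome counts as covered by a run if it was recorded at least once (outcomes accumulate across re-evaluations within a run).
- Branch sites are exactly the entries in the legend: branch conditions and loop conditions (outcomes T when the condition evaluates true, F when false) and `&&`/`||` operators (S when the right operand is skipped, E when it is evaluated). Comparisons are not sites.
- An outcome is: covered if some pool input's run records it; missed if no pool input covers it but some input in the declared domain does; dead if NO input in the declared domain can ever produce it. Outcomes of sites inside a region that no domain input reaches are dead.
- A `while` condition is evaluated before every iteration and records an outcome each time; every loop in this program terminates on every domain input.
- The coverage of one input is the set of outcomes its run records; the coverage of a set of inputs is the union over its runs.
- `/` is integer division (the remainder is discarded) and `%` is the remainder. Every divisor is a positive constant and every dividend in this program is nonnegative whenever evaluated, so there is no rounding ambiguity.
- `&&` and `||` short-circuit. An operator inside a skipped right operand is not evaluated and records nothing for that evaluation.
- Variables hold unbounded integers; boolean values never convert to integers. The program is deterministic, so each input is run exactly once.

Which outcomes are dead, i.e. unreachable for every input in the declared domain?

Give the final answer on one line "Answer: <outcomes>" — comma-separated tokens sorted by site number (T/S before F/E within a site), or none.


running all 90 domain inputs and tallying outcomes:
  B6=T: zero occurrences over every domain input -> dead
  reachable outcomes have witnesses, e.g. B1=T (e.g. h=1, n=3, t=1), B1=F (e.g. h=1, n=3, t=-2), B2=S (e.g. h=1, n=5, t=-2), B2=E (e.g. h=1, n=3, t=-2)
Answer: B6=T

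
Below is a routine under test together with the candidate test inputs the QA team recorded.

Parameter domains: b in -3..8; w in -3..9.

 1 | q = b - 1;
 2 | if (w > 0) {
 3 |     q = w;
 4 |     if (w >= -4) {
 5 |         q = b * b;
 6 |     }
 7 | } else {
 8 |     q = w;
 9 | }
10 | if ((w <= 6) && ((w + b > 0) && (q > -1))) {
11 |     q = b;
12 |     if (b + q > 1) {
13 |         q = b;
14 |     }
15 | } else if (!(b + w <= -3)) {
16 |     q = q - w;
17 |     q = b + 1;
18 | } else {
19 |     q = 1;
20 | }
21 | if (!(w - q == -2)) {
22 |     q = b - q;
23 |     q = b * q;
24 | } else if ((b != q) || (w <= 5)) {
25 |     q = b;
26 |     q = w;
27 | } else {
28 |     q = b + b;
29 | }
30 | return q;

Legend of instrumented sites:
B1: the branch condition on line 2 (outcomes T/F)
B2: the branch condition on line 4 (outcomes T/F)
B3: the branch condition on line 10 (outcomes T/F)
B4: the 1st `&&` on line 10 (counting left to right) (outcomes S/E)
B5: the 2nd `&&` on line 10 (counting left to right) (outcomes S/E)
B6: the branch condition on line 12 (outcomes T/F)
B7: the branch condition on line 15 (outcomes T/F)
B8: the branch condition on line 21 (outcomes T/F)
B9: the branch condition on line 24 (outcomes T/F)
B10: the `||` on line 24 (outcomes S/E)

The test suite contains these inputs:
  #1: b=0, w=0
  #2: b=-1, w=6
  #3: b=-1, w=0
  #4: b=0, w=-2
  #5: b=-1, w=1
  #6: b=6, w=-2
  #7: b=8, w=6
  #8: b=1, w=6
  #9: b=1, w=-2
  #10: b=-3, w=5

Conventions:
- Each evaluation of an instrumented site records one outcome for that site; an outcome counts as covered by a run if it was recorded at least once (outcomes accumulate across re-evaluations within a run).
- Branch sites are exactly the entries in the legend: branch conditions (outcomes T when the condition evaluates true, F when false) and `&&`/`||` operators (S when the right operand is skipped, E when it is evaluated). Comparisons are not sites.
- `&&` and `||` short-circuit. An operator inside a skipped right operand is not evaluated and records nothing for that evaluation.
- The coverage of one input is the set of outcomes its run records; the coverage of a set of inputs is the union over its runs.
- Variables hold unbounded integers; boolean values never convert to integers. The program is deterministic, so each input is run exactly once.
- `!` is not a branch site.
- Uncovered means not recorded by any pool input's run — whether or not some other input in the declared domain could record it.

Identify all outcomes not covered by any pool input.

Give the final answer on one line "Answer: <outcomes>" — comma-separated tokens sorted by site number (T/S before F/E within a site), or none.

input #1, b=0, w=0: events B1->F, B4->E, B5->S, B3->F, B7->T, B8->T; outcomes B1=F, B3=F, B4=E, B5=S, B7=T, B8=T
input #2, b=-1, w=6: events B1->T, B2->T, B4->E, B5->E, B3->T, B6->F, B8->T; outcomes B1=T, B2=T, B3=T, B4=E, B5=E, B6=F, B8=T
input #3, b=-1, w=0: events B1->F, B4->E, B5->S, B3->F, B7->T, B8->T; outcomes B1=F, B3=F, B4=E, B5=S, B7=T, B8=T
input #4, b=0, w=-2: events B1->F, B4->E, B5->S, B3->F, B7->T, B8->T; outcomes B1=F, B3=F, B4=E, B5=S, B7=T, B8=T
input #5, b=-1, w=1: events B1->T, B2->T, B4->E, B5->S, B3->F, B7->T, B8->T; outcomes B1=T, B2=T, B3=F, B4=E, B5=S, B7=T, B8=T
input #6, b=6, w=-2: events B1->F, B4->E, B5->E, B3->F, B7->T, B8->T; outcomes B1=F, B3=F, B4=E, B5=E, B7=T, B8=T
input #7, b=8, w=6: events B1->T, B2->T, B4->E, B5->E, B3->T, B6->T, B8->F, B10->E, B9->F; outcomes B1=T, B2=T, B3=T, B4=E, B5=E, B6=T, B8=F, B9=F, B10=E
input #8, b=1, w=6: events B1->T, B2->T, B4->E, B5->E, B3->T, B6->T, B8->T; outcomes B1=T, B2=T, B3=T, B4=E, B5=E, B6=T, B8=T
input #9, b=1, w=-2: events B1->F, B4->E, B5->S, B3->F, B7->T, B8->T; outcomes B1=F, B3=F, B4=E, B5=S, B7=T, B8=T
input #10, b=-3, w=5: events B1->T, B2->T, B4->E, B5->E, B3->T, B6->F, B8->T; outcomes B1=T, B2=T, B3=T, B4=E, B5=E, B6=F, B8=T
union over the pool: B1=T, B1=F, B2=T, B3=T, B3=F, B4=E, B5=S, B5=E, B6=T, B6=F, B7=T, B8=T, B8=F, B9=F, B10=E
uncovered (5 of 20): B2=F, B4=S, B7=F, B9=T, B10=S

Answer: B2=F, B4=S, B7=F, B9=T, B10=S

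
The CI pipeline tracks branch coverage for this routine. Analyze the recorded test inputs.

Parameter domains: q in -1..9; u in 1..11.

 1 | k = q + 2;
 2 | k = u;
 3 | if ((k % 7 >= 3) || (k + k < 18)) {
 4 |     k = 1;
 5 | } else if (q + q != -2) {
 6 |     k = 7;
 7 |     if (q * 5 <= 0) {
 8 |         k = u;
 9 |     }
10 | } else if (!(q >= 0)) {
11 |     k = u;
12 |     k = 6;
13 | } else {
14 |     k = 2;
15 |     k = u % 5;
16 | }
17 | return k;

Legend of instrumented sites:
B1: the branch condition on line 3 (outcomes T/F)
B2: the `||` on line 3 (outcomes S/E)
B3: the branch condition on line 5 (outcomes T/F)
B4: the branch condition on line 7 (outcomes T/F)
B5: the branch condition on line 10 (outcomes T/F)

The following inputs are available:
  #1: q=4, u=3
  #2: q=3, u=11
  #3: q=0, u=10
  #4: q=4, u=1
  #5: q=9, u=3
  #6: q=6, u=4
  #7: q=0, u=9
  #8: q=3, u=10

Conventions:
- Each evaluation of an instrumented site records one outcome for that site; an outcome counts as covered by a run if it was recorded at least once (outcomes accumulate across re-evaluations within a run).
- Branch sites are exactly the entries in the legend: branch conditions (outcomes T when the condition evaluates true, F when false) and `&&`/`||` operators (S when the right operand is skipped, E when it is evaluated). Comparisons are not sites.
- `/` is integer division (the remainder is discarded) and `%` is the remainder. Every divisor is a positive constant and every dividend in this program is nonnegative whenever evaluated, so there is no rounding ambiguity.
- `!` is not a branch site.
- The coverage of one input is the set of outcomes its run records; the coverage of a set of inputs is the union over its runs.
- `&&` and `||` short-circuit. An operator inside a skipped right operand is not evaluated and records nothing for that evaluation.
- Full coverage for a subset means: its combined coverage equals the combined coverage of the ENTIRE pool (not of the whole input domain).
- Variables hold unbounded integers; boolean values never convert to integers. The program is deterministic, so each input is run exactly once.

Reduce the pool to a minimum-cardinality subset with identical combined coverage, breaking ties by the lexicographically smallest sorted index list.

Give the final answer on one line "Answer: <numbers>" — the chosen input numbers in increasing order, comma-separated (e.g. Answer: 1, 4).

input #1 (q=4, u=3): events B2->S, B1->T; covers B1=T, B2=S
input #2 (q=3, u=11): events B2->S, B1->T; covers B1=T, B2=S
input #3 (q=0, u=10): events B2->S, B1->T; covers B1=T, B2=S
input #4 (q=4, u=1): events B2->E, B1->T; covers B1=T, B2=E
input #5 (q=9, u=3): events B2->S, B1->T; covers B1=T, B2=S
input #6 (q=6, u=4): events B2->S, B1->T; covers B1=T, B2=S
input #7 (q=0, u=9): events B2->E, B1->F, B3->T, B4->T; covers B1=F, B2=E, B3=T, B4=T
input #8 (q=3, u=10): events B2->S, B1->T; covers B1=T, B2=S
union over all inputs: B1=T, B1=F, B2=S, B2=E, B3=T, B4=T (6 outcomes)
no size-1 subset reaches all 6 outcomes (best union: 4/6)
size 2: inputs {1, 7} cover all 6 outcomes, and no lexicographically smaller subset of this size does

Answer: 1, 7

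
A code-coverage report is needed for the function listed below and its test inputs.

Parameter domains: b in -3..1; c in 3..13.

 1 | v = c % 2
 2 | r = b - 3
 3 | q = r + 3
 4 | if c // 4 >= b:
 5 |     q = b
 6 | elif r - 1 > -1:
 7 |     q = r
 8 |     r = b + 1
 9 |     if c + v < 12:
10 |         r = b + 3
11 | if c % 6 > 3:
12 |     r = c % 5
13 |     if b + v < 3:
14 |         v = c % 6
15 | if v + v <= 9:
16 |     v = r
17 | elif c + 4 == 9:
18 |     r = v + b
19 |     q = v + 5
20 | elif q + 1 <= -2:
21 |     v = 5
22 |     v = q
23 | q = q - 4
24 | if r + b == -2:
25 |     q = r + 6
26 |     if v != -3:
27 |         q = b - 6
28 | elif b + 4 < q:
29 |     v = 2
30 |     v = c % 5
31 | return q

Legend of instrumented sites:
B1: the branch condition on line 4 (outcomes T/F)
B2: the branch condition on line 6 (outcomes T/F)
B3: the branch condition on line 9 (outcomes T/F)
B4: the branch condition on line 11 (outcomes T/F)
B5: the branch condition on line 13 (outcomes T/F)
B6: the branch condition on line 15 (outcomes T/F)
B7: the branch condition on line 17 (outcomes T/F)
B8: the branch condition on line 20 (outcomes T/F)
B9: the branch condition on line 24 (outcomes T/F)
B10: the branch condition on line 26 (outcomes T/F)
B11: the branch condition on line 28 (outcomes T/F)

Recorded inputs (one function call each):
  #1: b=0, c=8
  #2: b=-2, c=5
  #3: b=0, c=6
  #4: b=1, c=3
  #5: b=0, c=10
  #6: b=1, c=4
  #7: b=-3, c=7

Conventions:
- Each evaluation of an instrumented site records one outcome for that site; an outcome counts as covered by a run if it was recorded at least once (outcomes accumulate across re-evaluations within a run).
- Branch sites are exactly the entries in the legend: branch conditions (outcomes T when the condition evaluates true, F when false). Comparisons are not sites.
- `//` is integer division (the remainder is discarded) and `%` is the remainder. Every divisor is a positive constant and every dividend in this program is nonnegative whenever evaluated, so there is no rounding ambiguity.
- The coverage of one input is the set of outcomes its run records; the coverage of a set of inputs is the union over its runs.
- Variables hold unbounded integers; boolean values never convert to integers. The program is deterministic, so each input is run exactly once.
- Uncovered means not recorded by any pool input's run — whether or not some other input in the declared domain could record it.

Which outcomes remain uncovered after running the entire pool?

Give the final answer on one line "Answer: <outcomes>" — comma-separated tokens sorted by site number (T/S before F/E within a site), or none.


input #1, b=0, c=8: events B1->T, B4->F, B6->T, B9->F, B11->F; outcomes B1=T, B4=F, B6=T, B9=F, B11=F
input #2, b=-2, c=5: events B1->T, B4->T, B5->T, B6->F, B7->T, B9->F, B11->T; outcomes B1=T, B4=T, B5=T, B6=F, B7=T, B9=F, B11=T
input #3, b=0, c=6: events B1->T, B4->F, B6->T, B9->F, B11->F; outcomes B1=T, B4=F, B6=T, B9=F, B11=F
input #4, b=1, c=3: events B1->F, B2->F, B4->F, B6->T, B9->F, B11->F; outcomes B1=F, B2=F, B4=F, B6=T, B9=F, B11=F
input #5, b=0, c=10: events B1->T, B4->T, B5->T, B6->T, B9->F, B11->F; outcomes B1=T, B4=T, B5=T, B6=T, B9=F, B11=F
input #6, b=1, c=4: events B1->T, B4->T, B5->T, B6->T, B9->F, B11->F; outcomes B1=T, B4=T, B5=T, B6=T, B9=F, B11=F
input #7, b=-3, c=7: events B1->T, B4->F, B6->T, B9->F, B11->F; outcomes B1=T, B4=F, B6=T, B9=F, B11=F
union over the pool: B1=T, B1=F, B2=F, B4=T, B4=F, B5=T, B6=T, B6=F, B7=T, B9=F, B11=T, B11=F
uncovered (10 of 22): B2=T, B3=T, B3=F, B5=F, B7=F, B8=T, B8=F, B9=T, B10=T, B10=F
Answer: B2=T, B3=T, B3=F, B5=F, B7=F, B8=T, B8=F, B9=T, B10=T, B10=F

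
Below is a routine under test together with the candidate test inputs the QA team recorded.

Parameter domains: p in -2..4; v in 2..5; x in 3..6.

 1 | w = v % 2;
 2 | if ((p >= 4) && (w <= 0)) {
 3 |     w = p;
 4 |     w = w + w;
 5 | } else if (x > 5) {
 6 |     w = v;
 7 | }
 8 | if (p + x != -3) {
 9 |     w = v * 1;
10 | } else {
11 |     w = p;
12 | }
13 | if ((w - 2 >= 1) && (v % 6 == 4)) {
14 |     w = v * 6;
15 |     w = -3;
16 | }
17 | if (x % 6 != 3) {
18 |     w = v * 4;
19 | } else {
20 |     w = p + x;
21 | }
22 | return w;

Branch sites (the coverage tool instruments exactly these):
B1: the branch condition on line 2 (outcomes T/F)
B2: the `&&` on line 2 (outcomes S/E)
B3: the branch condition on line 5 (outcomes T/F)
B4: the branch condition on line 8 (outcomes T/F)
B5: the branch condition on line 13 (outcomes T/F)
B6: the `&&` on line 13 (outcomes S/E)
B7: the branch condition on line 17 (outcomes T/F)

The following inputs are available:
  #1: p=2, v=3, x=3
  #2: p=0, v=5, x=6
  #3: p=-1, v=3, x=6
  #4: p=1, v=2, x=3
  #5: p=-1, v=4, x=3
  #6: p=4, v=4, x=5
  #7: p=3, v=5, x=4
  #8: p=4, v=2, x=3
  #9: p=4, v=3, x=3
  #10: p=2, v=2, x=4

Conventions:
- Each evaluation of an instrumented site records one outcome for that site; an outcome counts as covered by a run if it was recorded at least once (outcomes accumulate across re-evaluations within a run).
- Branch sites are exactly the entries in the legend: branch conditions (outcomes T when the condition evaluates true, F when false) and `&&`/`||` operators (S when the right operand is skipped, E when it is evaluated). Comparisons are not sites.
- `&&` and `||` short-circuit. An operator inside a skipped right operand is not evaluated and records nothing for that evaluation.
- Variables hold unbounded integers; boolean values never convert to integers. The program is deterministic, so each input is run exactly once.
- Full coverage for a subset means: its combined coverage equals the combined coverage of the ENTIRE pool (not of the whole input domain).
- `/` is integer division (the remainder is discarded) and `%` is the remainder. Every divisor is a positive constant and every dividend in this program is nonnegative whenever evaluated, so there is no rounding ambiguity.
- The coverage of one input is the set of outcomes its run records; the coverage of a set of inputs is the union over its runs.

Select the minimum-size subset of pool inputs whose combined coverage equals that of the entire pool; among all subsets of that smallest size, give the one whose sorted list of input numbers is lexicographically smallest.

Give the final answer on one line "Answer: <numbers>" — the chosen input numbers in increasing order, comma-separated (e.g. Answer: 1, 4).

#1 (p=2, v=3, x=3) -> B2->S, B1->F, B3->F, B4->T, B6->E, B5->F, B7->F; covered: B1=F, B2=S, B3=F, B4=T, B5=F, B6=E, B7=F
#2 (p=0, v=5, x=6) -> B2->S, B1->F, B3->T, B4->T, B6->E, B5->F, B7->T; covered: B1=F, B2=S, B3=T, B4=T, B5=F, B6=E, B7=T
#3 (p=-1, v=3, x=6) -> B2->S, B1->F, B3->T, B4->T, B6->E, B5->F, B7->T; covered: B1=F, B2=S, B3=T, B4=T, B5=F, B6=E, B7=T
#4 (p=1, v=2, x=3) -> B2->S, B1->F, B3->F, B4->T, B6->S, B5->F, B7->F; covered: B1=F, B2=S, B3=F, B4=T, B5=F, B6=S, B7=F
#5 (p=-1, v=4, x=3) -> B2->S, B1->F, B3->F, B4->T, B6->E, B5->T, B7->F; covered: B1=F, B2=S, B3=F, B4=T, B5=T, B6=E, B7=F
#6 (p=4, v=4, x=5) -> B2->E, B1->T, B4->T, B6->E, B5->T, B7->T; covered: B1=T, B2=E, B4=T, B5=T, B6=E, B7=T
#7 (p=3, v=5, x=4) -> B2->S, B1->F, B3->F, B4->T, B6->E, B5->F, B7->T; covered: B1=F, B2=S, B3=F, B4=T, B5=F, B6=E, B7=T
#8 (p=4, v=2, x=3) -> B2->E, B1->T, B4->T, B6->S, B5->F, B7->F; covered: B1=T, B2=E, B4=T, B5=F, B6=S, B7=F
#9 (p=4, v=3, x=3) -> B2->E, B1->F, B3->F, B4->T, B6->E, B5->F, B7->F; covered: B1=F, B2=E, B3=F, B4=T, B5=F, B6=E, B7=F
#10 (p=2, v=2, x=4) -> B2->S, B1->F, B3->F, B4->T, B6->S, B5->F, B7->T; covered: B1=F, B2=S, B3=F, B4=T, B5=F, B6=S, B7=T
the full pool covers 13 outcomes: B1=T, B1=F, B2=S, B2=E, B3=T, B3=F, B4=T, B5=T, B5=F, B6=S, B6=E, B7=T, B7=F
size 1 is not enough: best union over all size-1 subsets is 7/13
size 2 is not enough: best union over all size-2 subsets is 12/13
at size 3, {2, 4, 6} reaches all 13 outcomes; every lexicographically earlier size-3 subset fails

Answer: 2, 4, 6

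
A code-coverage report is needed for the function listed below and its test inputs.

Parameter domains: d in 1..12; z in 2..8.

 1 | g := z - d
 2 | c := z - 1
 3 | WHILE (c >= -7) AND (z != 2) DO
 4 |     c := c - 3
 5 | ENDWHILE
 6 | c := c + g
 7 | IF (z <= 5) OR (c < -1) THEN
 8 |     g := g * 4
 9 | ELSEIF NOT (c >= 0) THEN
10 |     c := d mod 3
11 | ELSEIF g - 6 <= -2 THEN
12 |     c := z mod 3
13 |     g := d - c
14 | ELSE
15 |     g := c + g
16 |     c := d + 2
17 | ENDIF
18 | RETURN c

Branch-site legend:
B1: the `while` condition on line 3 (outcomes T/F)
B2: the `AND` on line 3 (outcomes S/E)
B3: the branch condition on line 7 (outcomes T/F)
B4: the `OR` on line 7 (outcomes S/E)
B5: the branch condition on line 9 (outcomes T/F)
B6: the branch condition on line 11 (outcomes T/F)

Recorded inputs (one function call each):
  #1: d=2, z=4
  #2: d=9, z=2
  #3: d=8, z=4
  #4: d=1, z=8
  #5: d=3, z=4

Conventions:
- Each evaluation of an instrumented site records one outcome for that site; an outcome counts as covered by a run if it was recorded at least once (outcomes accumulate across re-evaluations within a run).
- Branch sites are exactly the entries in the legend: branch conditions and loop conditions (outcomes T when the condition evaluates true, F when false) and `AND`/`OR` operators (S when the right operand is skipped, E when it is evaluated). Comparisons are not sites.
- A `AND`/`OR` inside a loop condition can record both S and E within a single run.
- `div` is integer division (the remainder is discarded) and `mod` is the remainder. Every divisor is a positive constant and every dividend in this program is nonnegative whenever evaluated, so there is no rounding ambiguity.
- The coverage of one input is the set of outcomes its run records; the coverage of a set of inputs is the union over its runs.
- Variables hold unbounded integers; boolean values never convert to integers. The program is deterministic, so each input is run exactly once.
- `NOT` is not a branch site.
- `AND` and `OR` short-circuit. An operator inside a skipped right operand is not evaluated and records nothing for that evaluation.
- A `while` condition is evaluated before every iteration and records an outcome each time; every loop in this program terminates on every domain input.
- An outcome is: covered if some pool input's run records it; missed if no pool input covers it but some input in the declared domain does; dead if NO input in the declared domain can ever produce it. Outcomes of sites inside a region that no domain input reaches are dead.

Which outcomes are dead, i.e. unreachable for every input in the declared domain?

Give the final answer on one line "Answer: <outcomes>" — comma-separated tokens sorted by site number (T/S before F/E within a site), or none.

sweeping the full domain (84 inputs) for each outcome:
  B5=F: never recorded by any domain input -> dead
  B6=T: never recorded by any domain input -> dead
  B6=F: never recorded by any domain input -> dead
  reachable outcomes have witnesses, e.g. B1=T (e.g. d=1, z=3), B1=F (e.g. d=1, z=2), B2=S (e.g. d=1, z=3), B2=E (e.g. d=1, z=2)

Answer: B5=F, B6=T, B6=F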